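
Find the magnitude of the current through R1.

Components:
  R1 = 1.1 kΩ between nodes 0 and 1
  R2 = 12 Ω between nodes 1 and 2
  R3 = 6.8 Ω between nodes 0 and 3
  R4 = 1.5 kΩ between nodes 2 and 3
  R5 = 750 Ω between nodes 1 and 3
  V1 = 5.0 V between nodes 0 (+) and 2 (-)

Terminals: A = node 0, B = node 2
Nodal analysis, taking node 2 as the 0 V reference.
Source V1 fixes V_0 = 5 V.
KCL at each unknown node (sum of currents leaving = 0; resistances in Ω):
  Node 1: (V_1 - 5)/1100 + (V_1 - 0)/12 + (V_1 - V_3)/750 = 0
  Node 3: (V_3 - 5)/6.8 + (V_3 - 0)/1500 + (V_3 - V_1)/750 = 0
Collecting terms (coefficients in siemens):
  0.08558·V_1 - 0.001333·V_3 = 0.004545
  0.1491·V_3 - 0.001333·V_1 = 0.7353
Determinant D = (0.08558)(0.1491) - (-0.001333)(-0.001333) = 0.01275
V_1 = [(0.004545)(0.1491) - (-0.001333)(0.7353)]/D = 0.13 V
V_3 = [(0.08558)(0.7353) - (0.004545)(-0.001333)]/D = 4.934 V
I_R1 = (V_0 - V_1)/R1 = (5 - 0.13)/1100 = 0.004427 A
|I_R1| = 0.004427 A

Final answer: |I_R1| = 0.004427 A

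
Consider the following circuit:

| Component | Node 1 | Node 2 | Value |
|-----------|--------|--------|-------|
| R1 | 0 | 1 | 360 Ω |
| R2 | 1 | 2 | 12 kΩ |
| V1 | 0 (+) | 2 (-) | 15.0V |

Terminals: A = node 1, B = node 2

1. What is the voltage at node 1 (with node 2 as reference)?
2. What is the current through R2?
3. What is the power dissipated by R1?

Nodal analysis, taking node 2 as the 0 V reference.
Source V1 fixes V_0 = 15 V.
KCL at each unknown node (sum of currents leaving = 0; resistances in Ω):
  Node 1: (V_1 - 15)/360 + (V_1 - 0)/12000 = 0
Collecting terms: 0.002861 × V_1 = 0.04167  =>  V_1 = 14.56 V
Part 1:
  Read off the nodal solution: V_1 = 14.56 V
Part 2:
  I_R2 = (V_1 - V_2)/R2 = (14.56 - 0)/12000 = 0.001214 A
  Magnitude: I_R2 = 0.001214 A
Part 3:
  I_R1 = (V_0 - V_1)/R1 = (15 - 14.56)/360 = 0.001214 A
  P_R1 = I_R1² × R1 = (0.001214)² × 360 = 0.0005302 W

Final answers:
1. V_1 = 14.56 V
2. I_R2 = 0.001214 A
3. P_R1 = 0.0005302 W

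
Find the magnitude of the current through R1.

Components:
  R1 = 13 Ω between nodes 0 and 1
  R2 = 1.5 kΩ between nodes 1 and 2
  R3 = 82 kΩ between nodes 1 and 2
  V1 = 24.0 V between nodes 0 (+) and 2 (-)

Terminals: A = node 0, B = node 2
Nodal analysis, taking node 2 as the 0 V reference.
Source V1 fixes V_0 = 24 V.
KCL at each unknown node (sum of currents leaving = 0; resistances in Ω):
  Node 1: (V_1 - 24)/13 + (V_1 - 0)/1500 + (V_1 - 0)/82000 = 0
Collecting terms: 0.0776 × V_1 = 1.846  =>  V_1 = 23.79 V
I_R1 = (V_0 - V_1)/R1 = (24 - 23.79)/13 = 0.01615 A
|I_R1| = 0.01615 A

Final answer: |I_R1| = 0.01615 A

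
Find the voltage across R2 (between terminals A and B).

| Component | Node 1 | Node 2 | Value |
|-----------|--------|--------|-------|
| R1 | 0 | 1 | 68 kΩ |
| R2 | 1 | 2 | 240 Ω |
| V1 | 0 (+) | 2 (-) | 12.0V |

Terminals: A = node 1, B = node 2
R1 and R2 are in series across V1 (node 0 → node 1 → node 2), and the output A–B is taken across R2, so this is a voltage divider.
Series current: I = V1/(R1 + R2) = 12/(68000 + 240) = 12/68240 = 0.0001758 A
V_R2 = I × R2 = V1 × R2/(R1 + R2) = 12 × 240/68240 = 0.0422 V

Final answer: 0.0422 V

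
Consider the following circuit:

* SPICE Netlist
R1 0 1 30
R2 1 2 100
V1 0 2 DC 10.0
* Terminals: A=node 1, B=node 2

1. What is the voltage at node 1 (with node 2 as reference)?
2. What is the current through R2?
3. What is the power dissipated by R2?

Nodal analysis, taking node 2 as the 0 V reference.
Source V1 fixes V_0 = 10 V.
KCL at each unknown node (sum of currents leaving = 0; resistances in Ω):
  Node 1: (V_1 - 10)/30 + (V_1 - 0)/100 = 0
Collecting terms: 0.04333 × V_1 = 0.3333  =>  V_1 = 7.692 V
Part 1:
  Read off the nodal solution: V_1 = 7.692 V
Part 2:
  I_R2 = (V_1 - V_2)/R2 = (7.692 - 0)/100 = 0.07692 A
  Magnitude: I_R2 = 0.07692 A
Part 3:
  I_R2 = (V_1 - V_2)/R2 = (7.692 - 0)/100 = 0.07692 A
  P_R2 = I_R2² × R2 = (0.07692)² × 100 = 0.5917 W

Final answers:
1. V_1 = 7.692 V
2. I_R2 = 0.07692 A
3. P_R2 = 0.5917 W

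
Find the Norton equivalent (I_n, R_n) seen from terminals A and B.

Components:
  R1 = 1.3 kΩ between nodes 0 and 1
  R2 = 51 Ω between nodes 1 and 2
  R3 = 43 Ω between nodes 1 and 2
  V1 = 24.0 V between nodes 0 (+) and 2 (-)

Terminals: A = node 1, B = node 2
Find the Thévenin equivalent first; then I_n = V_th/R_th and R_n = R_th.
Step 1 — V_th is the open-circuit voltage V_A - V_B (nothing connected across the terminals).
Nodal analysis, taking node 2 as the 0 V reference.
Source V1 fixes V_0 = 24 V.
KCL at each unknown node (sum of currents leaving = 0; resistances in Ω):
  Node 1: (V_1 - 24)/1300 + (V_1 - 0)/51 + (V_1 - 0)/43 = 0
Collecting terms: 0.04363 × V_1 = 0.01846  =>  V_1 = 0.4231 V
V_th = V_1 - V_2 = 0.4231 - 0 = 0.4231 V
Step 2 — R_th: zero the source — replace V1 by a short circuit (node 2 merges into node 0) — and find the resistance seen between A (node 1) and B (node 0).
Reduce the network between node 1 (A) and node 0 (B) by series/parallel combination:
  Rp1 = R1 ‖ R2 ‖ R3 (parallel, all between nodes 0 and 1) = 1/(1/1300 + 1/51 + 1/43) = 22.92 Ω
R_th = 22.92 Ω
I_n = V_th/R_th = 0.4231/22.92 = 0.01846 A, and R_n = R_th = 22.92 Ω

Final answer: I_n = 0.01846 A, R_n = 22.92 Ω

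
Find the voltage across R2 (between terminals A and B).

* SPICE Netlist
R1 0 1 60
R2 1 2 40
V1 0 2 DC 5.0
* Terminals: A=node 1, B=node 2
R1 and R2 are in series across V1 (node 0 → node 1 → node 2), and the output A–B is taken across R2, so this is a voltage divider.
Series current: I = V1/(R1 + R2) = 5/(60 + 40) = 5/100 = 0.05 A
V_R2 = I × R2 = V1 × R2/(R1 + R2) = 5 × 40/100 = 2 V

Final answer: 2 V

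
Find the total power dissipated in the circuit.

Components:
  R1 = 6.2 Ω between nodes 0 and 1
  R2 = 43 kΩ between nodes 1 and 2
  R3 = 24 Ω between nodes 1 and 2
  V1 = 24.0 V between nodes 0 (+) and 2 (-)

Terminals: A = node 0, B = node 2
Nodal analysis, taking node 2 as the 0 V reference.
Source V1 fixes V_0 = 24 V.
KCL at each unknown node (sum of currents leaving = 0; resistances in Ω):
  Node 1: (V_1 - 24)/6.2 + (V_1 - 0)/43000 + (V_1 - 0)/24 = 0
Collecting terms: 0.203 × V_1 = 3.871  =>  V_1 = 19.07 V
Power in each resistor, P = (ΔV)²/R:
  P_R1 = (24 - 19.07)²/6.2 = 3.919 W
  P_R2 = (19.07 - 0)²/43000 = 0.008458 W
  P_R3 = (19.07 - 0)²/24 = 15.15 W
P_total = P_R1 + P_R2 + P_R3 = 19.08 W

Final answer: 19.08 W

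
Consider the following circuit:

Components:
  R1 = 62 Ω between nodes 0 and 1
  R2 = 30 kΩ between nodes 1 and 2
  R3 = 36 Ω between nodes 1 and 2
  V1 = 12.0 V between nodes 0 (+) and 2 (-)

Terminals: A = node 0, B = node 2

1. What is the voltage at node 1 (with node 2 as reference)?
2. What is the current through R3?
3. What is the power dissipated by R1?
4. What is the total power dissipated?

Nodal analysis, taking node 2 as the 0 V reference.
Source V1 fixes V_0 = 12 V.
KCL at each unknown node (sum of currents leaving = 0; resistances in Ω):
  Node 1: (V_1 - 12)/62 + (V_1 - 0)/30000 + (V_1 - 0)/36 = 0
Collecting terms: 0.04394 × V_1 = 0.1935  =>  V_1 = 4.405 V
Part 1:
  Read off the nodal solution: V_1 = 4.405 V
Part 2:
  I_R3 = (V_1 - V_2)/R3 = (4.405 - 0)/36 = 0.1224 A
  Magnitude: I_R3 = 0.1224 A
Part 3:
  I_R1 = (V_0 - V_1)/R1 = (12 - 4.405)/62 = 0.1225 A
  P_R1 = I_R1² × R1 = (0.1225)² × 62 = 0.9304 W
Part 4:
  Power in each resistor, P = (ΔV)²/R:
    P_R1 = (12 - 4.405)²/62 = 0.9304 W
    P_R2 = (4.405 - 0)²/30000 = 0.0006467 W
    P_R3 = (4.405 - 0)²/36 = 0.539 W
  P_total = P_R1 + P_R2 + P_R3 = 1.47 W

Final answers:
1. V_1 = 4.405 V
2. I_R3 = 0.1224 A
3. P_R1 = 0.9304 W
4. P_total = 1.47 W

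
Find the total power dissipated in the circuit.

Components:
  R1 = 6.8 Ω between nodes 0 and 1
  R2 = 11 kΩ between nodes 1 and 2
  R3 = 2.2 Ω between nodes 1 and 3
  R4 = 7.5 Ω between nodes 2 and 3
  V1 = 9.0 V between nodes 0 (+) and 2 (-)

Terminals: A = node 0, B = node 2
Nodal analysis, taking node 2 as the 0 V reference.
Source V1 fixes V_0 = 9 V.
KCL at each unknown node (sum of currents leaving = 0; resistances in Ω):
  Node 1: (V_1 - 9)/6.8 + (V_1 - 0)/11000 + (V_1 - V_3)/2.2 = 0
  Node 3: (V_3 - V_1)/2.2 + (V_3 - 0)/7.5 = 0
Collecting terms (coefficients in siemens):
  0.6017·V_1 - 0.4545·V_3 = 1.324
  0.5879·V_3 - 0.4545·V_1 = 0
Determinant D = (0.6017)(0.5879) - (-0.4545)(-0.4545) = 0.1471
V_1 = [(1.324)(0.5879) - (-0.4545)(0)]/D = 5.289 V
V_3 = [(0.6017)(0) - (1.324)(-0.4545)]/D = 4.089 V
Power in each resistor, P = (ΔV)²/R:
  P_R1 = (9 - 5.289)²/6.8 = 2.025 W
  P_R2 = (5.289 - 0)²/11000 = 0.002543 W
  P_R3 = (5.289 - 4.089)²/2.2 = 0.6541 W
  P_R4 = (0 - 4.089)²/7.5 = 2.23 W
P_total = P_R1 + P_R2 + P_R3 + P_R4 = 4.912 W

Final answer: 4.912 W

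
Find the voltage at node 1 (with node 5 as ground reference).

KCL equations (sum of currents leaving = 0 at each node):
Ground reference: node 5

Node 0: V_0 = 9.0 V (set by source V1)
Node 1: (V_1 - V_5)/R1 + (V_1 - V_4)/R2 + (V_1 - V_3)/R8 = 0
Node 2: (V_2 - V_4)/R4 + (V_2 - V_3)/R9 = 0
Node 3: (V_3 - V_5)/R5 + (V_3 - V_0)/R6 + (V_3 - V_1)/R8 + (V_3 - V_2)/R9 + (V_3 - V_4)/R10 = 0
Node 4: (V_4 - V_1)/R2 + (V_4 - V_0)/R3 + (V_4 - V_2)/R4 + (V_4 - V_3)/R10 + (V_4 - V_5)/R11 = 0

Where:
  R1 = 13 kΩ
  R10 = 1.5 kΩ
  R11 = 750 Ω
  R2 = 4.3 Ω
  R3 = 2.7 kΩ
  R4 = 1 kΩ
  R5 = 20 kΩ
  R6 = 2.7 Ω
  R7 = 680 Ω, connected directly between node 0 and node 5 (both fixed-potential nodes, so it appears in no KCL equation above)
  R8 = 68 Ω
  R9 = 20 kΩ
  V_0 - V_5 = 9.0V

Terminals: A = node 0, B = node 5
Nodal analysis, taking node 5 as the 0 V reference.
Source V1 fixes V_0 = 9 V.
KCL at each unknown node (sum of currents leaving = 0; resistances in Ω):
  Node 1: (V_1 - 0)/13000 + (V_1 - V_4)/4.3 + (V_1 - V_3)/68 = 0
  Node 2: (V_2 - V_4)/1000 + (V_2 - V_3)/20000 = 0
  Node 3: (V_3 - 0)/20000 + (V_3 - 9)/2.7 + (V_3 - V_1)/68 + (V_3 - V_2)/20000 + (V_3 - V_4)/1500 = 0
  Node 4: (V_4 - V_1)/4.3 + (V_4 - 9)/2700 + (V_4 - V_2)/1000 + (V_4 - V_3)/1500 + (V_4 - 0)/750 = 0
Collecting terms (coefficients in siemens):
  0.2473·V_1 - 0.01471·V_3 - 0.2326·V_4 = 0
  0.00105·V_2 - 0.00005·V_3 - 0.001·V_4 = 0
  0.3858·V_3 - 0.01471·V_1 - 0.00005·V_2 - 0.0006667·V_4 = 3.333
  0.2359·V_4 - 0.2326·V_1 - 0.001·V_2 - 0.0006667·V_3 = 0.003333
Solving these 4 simultaneous equations (Gaussian elimination) gives:
  V_1 = 8.24 V, V_2 = 8.233 V, V_3 = 8.968 V, V_4 = 8.197 V
The requested potential is V_1 = 8.24 V.

Final answer: V_1 = 8.24 V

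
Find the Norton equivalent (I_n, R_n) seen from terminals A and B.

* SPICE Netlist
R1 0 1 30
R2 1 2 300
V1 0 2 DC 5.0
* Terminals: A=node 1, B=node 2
Find the Thévenin equivalent first; then I_n = V_th/R_th and R_n = R_th.
Step 1 — V_th is the open-circuit voltage V_A - V_B (nothing connected across the terminals).
Nodal analysis, taking node 2 as the 0 V reference.
Source V1 fixes V_0 = 5 V.
KCL at each unknown node (sum of currents leaving = 0; resistances in Ω):
  Node 1: (V_1 - 5)/30 + (V_1 - 0)/300 = 0
Collecting terms: 0.03667 × V_1 = 0.1667  =>  V_1 = 4.545 V
V_th = V_1 - V_2 = 4.545 - 0 = 4.545 V
Step 2 — R_th: zero the source — replace V1 by a short circuit (node 2 merges into node 0) — and find the resistance seen between A (node 1) and B (node 0).
Reduce the network between node 1 (A) and node 0 (B) by series/parallel combination:
  Rp1 = R1 ‖ R2 (parallel, both between nodes 0 and 1) = 1/(1/30 + 1/300) = 27.27 Ω
R_th = 27.27 Ω
I_n = V_th/R_th = 4.545/27.27 = 0.1667 A, and R_n = R_th = 27.27 Ω

Final answer: I_n = 0.1667 A, R_n = 27.27 Ω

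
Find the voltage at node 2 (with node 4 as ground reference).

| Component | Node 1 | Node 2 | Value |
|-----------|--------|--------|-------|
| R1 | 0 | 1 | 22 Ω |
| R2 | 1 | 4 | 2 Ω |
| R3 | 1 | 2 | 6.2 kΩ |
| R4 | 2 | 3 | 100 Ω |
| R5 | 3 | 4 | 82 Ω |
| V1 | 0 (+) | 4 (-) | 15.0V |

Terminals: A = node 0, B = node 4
Nodal analysis, taking node 4 as the 0 V reference.
Source V1 fixes V_0 = 15 V.
KCL at each unknown node (sum of currents leaving = 0; resistances in Ω):
  Node 1: (V_1 - 15)/22 + (V_1 - 0)/2 + (V_1 - V_2)/6200 = 0
  Node 2: (V_2 - V_1)/6200 + (V_2 - V_3)/100 = 0
  Node 3: (V_3 - V_2)/100 + (V_3 - 0)/82 = 0
Collecting terms (coefficients in siemens):
  0.5456·V_1 - 0.0001613·V_2 = 0.6818
  0.01016·V_2 - 0.0001613·V_1 - 0.01·V_3 = 0
  0.0222·V_3 - 0.01·V_2 = 0
Solving these 3 simultaneous equations (Gaussian elimination) gives:
  V_1 = 1.25 V, V_2 = 0.03564 V, V_3 = 0.01606 V
The requested potential is V_2 = 0.03564 V.

Final answer: V_2 = 0.03564 V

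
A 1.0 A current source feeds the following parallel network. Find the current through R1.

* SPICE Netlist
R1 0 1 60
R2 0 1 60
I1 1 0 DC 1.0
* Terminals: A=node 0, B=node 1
All resistors sit directly between nodes 0 and 1, so they are in parallel and share one voltage V; the full source current 1 A splits among them.
1/R_par = 1/60 + 1/60 = 0.03333 S  =>  R_par = 30 Ω
V = I × R_par = 1 × 30 = 30 V
I_R1 = V/R1 = 30/60 = 0.5 A

Final answer: 0.5 A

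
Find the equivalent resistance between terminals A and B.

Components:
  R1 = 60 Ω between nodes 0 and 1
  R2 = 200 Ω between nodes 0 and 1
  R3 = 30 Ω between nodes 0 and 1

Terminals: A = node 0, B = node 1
Reduce the network between node 0 (A) and node 1 (B) by series/parallel combination:
  Rp1 = R1 ‖ R2 ‖ R3 (parallel, all between nodes 0 and 1) = 1/(1/60 + 1/200 + 1/30) = 18.18 Ω
R_eq = 18.18 Ω

Final answer: 18.18 Ω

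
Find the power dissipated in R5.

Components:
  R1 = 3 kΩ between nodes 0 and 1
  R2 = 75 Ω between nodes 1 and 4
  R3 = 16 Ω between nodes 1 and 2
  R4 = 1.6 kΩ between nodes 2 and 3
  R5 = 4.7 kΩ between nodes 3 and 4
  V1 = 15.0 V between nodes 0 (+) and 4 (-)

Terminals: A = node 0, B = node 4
Nodal analysis, taking node 4 as the 0 V reference.
Source V1 fixes V_0 = 15 V.
KCL at each unknown node (sum of currents leaving = 0; resistances in Ω):
  Node 1: (V_1 - 15)/3000 + (V_1 - 0)/75 + (V_1 - V_2)/16 = 0
  Node 2: (V_2 - V_1)/16 + (V_2 - V_3)/1600 = 0
  Node 3: (V_3 - V_2)/1600 + (V_3 - 0)/4700 = 0
Collecting terms (coefficients in siemens):
  0.07617·V_1 - 0.0625·V_2 = 0.005
  0.06313·V_2 - 0.0625·V_1 - 0.000625·V_3 = 0
  0.0008378·V_3 - 0.000625·V_2 = 0
Solving these 3 simultaneous equations (Gaussian elimination) gives:
  V_1 = 0.3617 V, V_2 = 0.3607 V, V_3 = 0.2691 V
I_R5 = (V_3 - V_4)/R5 = (0.2691 - 0)/4700 = 0.00005726 A
P_R5 = I_R5² × R5 = (0.00005726)² × 4700 = 0.00001541 W

Final answer: 1.541e-05 W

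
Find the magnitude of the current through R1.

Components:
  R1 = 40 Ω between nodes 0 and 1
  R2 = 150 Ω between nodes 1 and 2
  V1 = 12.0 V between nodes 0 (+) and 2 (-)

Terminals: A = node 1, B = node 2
Nodal analysis, taking node 2 as the 0 V reference.
Source V1 fixes V_0 = 12 V.
KCL at each unknown node (sum of currents leaving = 0; resistances in Ω):
  Node 1: (V_1 - 12)/40 + (V_1 - 0)/150 = 0
Collecting terms: 0.03167 × V_1 = 0.3  =>  V_1 = 9.474 V
I_R1 = (V_0 - V_1)/R1 = (12 - 9.474)/40 = 0.06316 A
|I_R1| = 0.06316 A

Final answer: |I_R1| = 0.06316 A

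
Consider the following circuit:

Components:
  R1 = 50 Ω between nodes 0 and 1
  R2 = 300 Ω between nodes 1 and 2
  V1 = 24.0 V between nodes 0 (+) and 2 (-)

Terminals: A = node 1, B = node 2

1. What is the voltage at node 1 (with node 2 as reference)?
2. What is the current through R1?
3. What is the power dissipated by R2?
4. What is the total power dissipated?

Nodal analysis, taking node 2 as the 0 V reference.
Source V1 fixes V_0 = 24 V.
KCL at each unknown node (sum of currents leaving = 0; resistances in Ω):
  Node 1: (V_1 - 24)/50 + (V_1 - 0)/300 = 0
Collecting terms: 0.02333 × V_1 = 0.48  =>  V_1 = 20.57 V
Part 1:
  Read off the nodal solution: V_1 = 20.57 V
Part 2:
  I_R1 = (V_0 - V_1)/R1 = (24 - 20.57)/50 = 0.06857 A
  Magnitude: I_R1 = 0.06857 A
Part 3:
  I_R2 = (V_1 - V_2)/R2 = (20.57 - 0)/300 = 0.06857 A
  P_R2 = I_R2² × R2 = (0.06857)² × 300 = 1.411 W
Part 4:
  Power in each resistor, P = (ΔV)²/R:
    P_R1 = (24 - 20.57)²/50 = 0.2351 W
    P_R2 = (20.57 - 0)²/300 = 1.411 W
  P_total = P_R1 + P_R2 = 1.646 W

Final answers:
1. V_1 = 20.57 V
2. I_R1 = 0.06857 A
3. P_R2 = 1.411 W
4. P_total = 1.646 W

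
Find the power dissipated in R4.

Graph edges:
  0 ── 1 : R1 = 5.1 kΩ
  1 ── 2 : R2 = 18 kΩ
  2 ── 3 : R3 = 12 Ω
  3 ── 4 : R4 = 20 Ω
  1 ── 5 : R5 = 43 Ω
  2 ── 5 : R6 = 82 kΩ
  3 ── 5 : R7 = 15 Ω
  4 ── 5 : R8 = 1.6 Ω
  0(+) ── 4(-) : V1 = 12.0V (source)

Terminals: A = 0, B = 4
Nodal analysis, taking node 4 as the 0 V reference.
Source V1 fixes V_0 = 12 V.
KCL at each unknown node (sum of currents leaving = 0; resistances in Ω):
  Node 1: (V_1 - 12)/5100 + (V_1 - V_2)/18000 + (V_1 - V_5)/43 = 0
  Node 2: (V_2 - V_1)/18000 + (V_2 - V_3)/12 + (V_2 - V_5)/82000 = 0
  Node 3: (V_3 - V_2)/12 + (V_3 - 0)/20 + (V_3 - V_5)/15 = 0
  Node 5: (V_5 - V_1)/43 + (V_5 - V_2)/82000 + (V_5 - V_3)/15 + (V_5 - 0)/1.6 = 0
Collecting terms (coefficients in siemens):
  0.02351·V_1 - 0.00005556·V_2 - 0.02326·V_5 = 0.002353
  0.0834·V_2 - 0.00005556·V_1 - 0.08333·V_3 - 0.0000122·V_5 = 0
  0.2·V_3 - 0.08333·V_2 - 0.06667·V_5 = 0
  0.7149·V_5 - 0.02326·V_1 - 0.0000122·V_2 - 0.06667·V_3 = 0
Solving these 4 simultaneous equations (Gaussian elimination) gives:
  V_1 = 0.1036 V, V_2 = 0.002154 V, V_3 = 0.002086 V, V_5 = 0.003565 V
I_R4 = (V_3 - V_4)/R4 = (0.002086 - 0)/20 = 0.0001043 A
P_R4 = I_R4² × R4 = (0.0001043)² × 20 = 0.0000002175 W

Final answer: 2.175e-07 W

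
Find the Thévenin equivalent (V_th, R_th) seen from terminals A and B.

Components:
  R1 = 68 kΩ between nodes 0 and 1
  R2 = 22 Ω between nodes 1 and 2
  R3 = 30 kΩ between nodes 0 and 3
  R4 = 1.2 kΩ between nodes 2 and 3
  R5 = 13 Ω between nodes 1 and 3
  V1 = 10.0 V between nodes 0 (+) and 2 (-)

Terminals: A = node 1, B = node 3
Step 1 — V_th is the open-circuit voltage V_A - V_B (nothing connected across the terminals).
Nodal analysis, taking node 2 as the 0 V reference.
Source V1 fixes V_0 = 10 V.
KCL at each unknown node (sum of currents leaving = 0; resistances in Ω):
  Node 1: (V_1 - 10)/68000 + (V_1 - 0)/22 + (V_1 - V_3)/13 = 0
  Node 3: (V_3 - 10)/30000 + (V_3 - 0)/1200 + (V_3 - V_1)/13 = 0
Collecting terms (coefficients in siemens):
  0.1224·V_1 - 0.07692·V_3 = 0.0001471
  0.07779·V_3 - 0.07692·V_1 = 0.0003333
Determinant D = (0.1224)(0.07779) - (-0.07692)(-0.07692) = 0.003604
V_1 = [(0.0001471)(0.07779) - (-0.07692)(0.0003333)]/D = 0.01029 V
V_3 = [(0.1224)(0.0003333) - (0.0001471)(-0.07692)]/D = 0.01446 V
V_th = V_1 - V_3 = 0.01029 - 0.01446 = -0.00417 V
Step 2 — R_th: zero the source — replace V1 by a short circuit (node 2 merges into node 0) — and find the resistance seen between A (node 1) and B (node 3).
Reduce the network between node 1 (A) and node 3 (B) by series/parallel combination:
  Rp1 = R1 ‖ R2 (parallel, both between nodes 0 and 1) = 1/(1/68000 + 1/22) = 21.99 Ω
  Rp2 = R3 ‖ R4 (parallel, both between nodes 0 and 3) = 1/(1/30000 + 1/1200) = 1154 Ω
  Rs1 = Rp1 + Rp2 (series, joined only at node 0) = 21.99 + 1154 = 1176 Ω
  Rp3 = R5 ‖ Rs1 (parallel, both between nodes 1 and 3) = 1/(1/13 + 1/1176) = 12.86 Ω
R_th = 12.86 Ω

Final answer: V_th = -0.00417 V, R_th = 12.86 Ω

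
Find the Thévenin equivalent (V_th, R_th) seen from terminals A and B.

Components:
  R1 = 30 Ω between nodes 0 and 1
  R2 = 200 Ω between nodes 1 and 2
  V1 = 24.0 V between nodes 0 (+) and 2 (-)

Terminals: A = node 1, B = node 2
Step 1 — V_th is the open-circuit voltage V_A - V_B (nothing connected across the terminals).
Nodal analysis, taking node 2 as the 0 V reference.
Source V1 fixes V_0 = 24 V.
KCL at each unknown node (sum of currents leaving = 0; resistances in Ω):
  Node 1: (V_1 - 24)/30 + (V_1 - 0)/200 = 0
Collecting terms: 0.03833 × V_1 = 0.8  =>  V_1 = 20.87 V
V_th = V_1 - V_2 = 20.87 - 0 = 20.87 V
Step 2 — R_th: zero the source — replace V1 by a short circuit (node 2 merges into node 0) — and find the resistance seen between A (node 1) and B (node 0).
Reduce the network between node 1 (A) and node 0 (B) by series/parallel combination:
  Rp1 = R1 ‖ R2 (parallel, both between nodes 0 and 1) = 1/(1/30 + 1/200) = 26.09 Ω
R_th = 26.09 Ω

Final answer: V_th = 20.87 V, R_th = 26.09 Ω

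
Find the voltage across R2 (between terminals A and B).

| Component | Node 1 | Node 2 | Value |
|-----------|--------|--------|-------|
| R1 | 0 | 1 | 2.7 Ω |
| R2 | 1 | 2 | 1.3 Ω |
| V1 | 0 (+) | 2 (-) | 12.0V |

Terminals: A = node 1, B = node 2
R1 and R2 are in series across V1 (node 0 → node 1 → node 2), and the output A–B is taken across R2, so this is a voltage divider.
Series current: I = V1/(R1 + R2) = 12/(2.7 + 1.3) = 12/4 = 3 A
V_R2 = I × R2 = V1 × R2/(R1 + R2) = 12 × 1.3/4 = 3.9 V

Final answer: 3.9 V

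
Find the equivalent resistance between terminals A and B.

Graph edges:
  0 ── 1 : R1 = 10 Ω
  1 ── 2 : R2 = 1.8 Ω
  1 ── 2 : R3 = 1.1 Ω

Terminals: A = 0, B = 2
Reduce the network between node 0 (A) and node 2 (B) by series/parallel combination:
  Rp1 = R2 ‖ R3 (parallel, both between nodes 1 and 2) = 1/(1/1.8 + 1/1.1) = 0.6828 Ω
  Rs1 = R1 + Rp1 (series, joined only at node 1) = 10 + 0.6828 = 10.68 Ω
R_eq = 10.68 Ω

Final answer: 10.68 Ω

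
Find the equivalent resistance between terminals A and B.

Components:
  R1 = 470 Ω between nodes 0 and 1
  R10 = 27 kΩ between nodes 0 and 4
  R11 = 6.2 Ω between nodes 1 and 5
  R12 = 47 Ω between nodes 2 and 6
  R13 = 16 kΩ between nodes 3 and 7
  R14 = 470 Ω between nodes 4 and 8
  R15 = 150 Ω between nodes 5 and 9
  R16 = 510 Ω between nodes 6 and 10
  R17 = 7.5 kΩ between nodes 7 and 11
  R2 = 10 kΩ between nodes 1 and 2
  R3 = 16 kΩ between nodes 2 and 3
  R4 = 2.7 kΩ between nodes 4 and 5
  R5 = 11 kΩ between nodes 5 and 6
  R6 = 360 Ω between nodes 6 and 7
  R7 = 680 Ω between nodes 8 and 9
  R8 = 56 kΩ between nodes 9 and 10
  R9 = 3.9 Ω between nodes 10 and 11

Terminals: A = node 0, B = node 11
The network is not a plain series/parallel combination. Inject a 1 A test current into terminal A (node 0) and return it from terminal B (node 11); then R_eq = V_A / (1 A).
Nodal analysis, taking node 11 as the 0 V reference.
Current source I_test pushes 1 A into node 0 and draws it out of node 11.
KCL at each unknown node (sum of currents leaving = 0; resistances in Ω):
  Node 0: (V_0 - V_1)/470 + (V_0 - V_4)/27000 - 1 = 0
  Node 1: (V_1 - V_0)/470 + (V_1 - V_2)/10000 + (V_1 - V_5)/6.2 = 0
  Node 2: (V_2 - V_1)/10000 + (V_2 - V_3)/16000 + (V_2 - V_6)/47 = 0
  Node 3: (V_3 - V_2)/16000 + (V_3 - V_7)/16000 = 0
  Node 4: (V_4 - V_0)/27000 + (V_4 - V_5)/2700 + (V_4 - V_8)/470 = 0
  Node 5: (V_5 - V_1)/6.2 + (V_5 - V_4)/2700 + (V_5 - V_6)/11000 + (V_5 - V_9)/150 = 0
  Node 6: (V_6 - V_2)/47 + (V_6 - V_5)/11000 + (V_6 - V_7)/360 + (V_6 - V_10)/510 = 0
  Node 7: (V_7 - V_3)/16000 + (V_7 - V_6)/360 + (V_7 - 0)/7500 = 0
  Node 8: (V_8 - V_4)/470 + (V_8 - V_9)/680 = 0
  Node 9: (V_9 - V_5)/150 + (V_9 - V_8)/680 + (V_9 - V_10)/56000 = 0
  Node 10: (V_10 - V_6)/510 + (V_10 - V_9)/56000 + (V_10 - 0)/3.9 = 0
Collecting terms (coefficients in siemens):
  0.002165·V_0 - 0.002128·V_1 - 0.00003704·V_4 = 1
  0.1635·V_1 - 0.002128·V_0 - 0.0001·V_2 - 0.1613·V_5 = 0
  0.02144·V_2 - 0.0001·V_1 - 0.0000625·V_3 - 0.02128·V_6 = 0
  0.000125·V_3 - 0.0000625·V_2 - 0.0000625·V_7 = 0
  0.002535·V_4 - 0.00003704·V_0 - 0.0003704·V_5 - 0.002128·V_8 = 0
  0.1684·V_5 - 0.1613·V_1 - 0.0003704·V_4 - 0.00009091·V_6 - 0.006667·V_9 = 0
  0.02611·V_6 - 0.02128·V_2 - 0.00009091·V_5 - 0.002778·V_7 - 0.001961·V_10 = 0
  0.002974·V_7 - 0.0000625·V_3 - 0.002778·V_6 = 0
  0.003598·V_8 - 0.002128·V_4 - 0.001471·V_9 = 0
  0.008155·V_9 - 0.006667·V_5 - 0.001471·V_8 - 0.00001786·V_10 = 0
  0.2584·V_10 - 0.001961·V_6 - 0.00001786·V_9 = 0
Solving these 11 simultaneous equations (Gaussian elimination) gives:
  V_0 = 5666 V, V_1 = 5204 V, V_2 = 460.2 V, V_3 = 439.3 V
  V_4 = 5207 V, V_5 = 5201 V, V_6 = 438 V, V_7 = 418.4 V
  V_8 = 5200 V, V_9 = 5189 V, V_10 = 3.682 V
R_eq = V_0 / 1 A = 5666 Ω = 5.666 kΩ

Final answer: 5.666 kΩ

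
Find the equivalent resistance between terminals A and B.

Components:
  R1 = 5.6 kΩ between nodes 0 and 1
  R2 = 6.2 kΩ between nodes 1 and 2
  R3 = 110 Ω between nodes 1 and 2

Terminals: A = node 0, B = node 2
Reduce the network between node 0 (A) and node 2 (B) by series/parallel combination:
  Rp1 = R2 ‖ R3 (parallel, both between nodes 1 and 2) = 1/(1/6200 + 1/110) = 108.1 Ω
  Rs1 = R1 + Rp1 (series, joined only at node 1) = 5600 + 108.1 = 5708 Ω
R_eq = 5.708 kΩ

Final answer: 5.708 kΩ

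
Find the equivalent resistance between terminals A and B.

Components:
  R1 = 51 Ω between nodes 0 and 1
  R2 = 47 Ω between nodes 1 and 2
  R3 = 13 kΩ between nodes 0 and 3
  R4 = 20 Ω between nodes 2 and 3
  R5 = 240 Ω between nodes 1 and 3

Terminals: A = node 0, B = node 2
The network is not a plain series/parallel combination. Inject a 1 A test current into terminal A (node 0) and return it from terminal B (node 2); then R_eq = V_A / (1 A).
Nodal analysis, taking node 2 as the 0 V reference.
Current source I_test pushes 1 A into node 0 and draws it out of node 2.
KCL at each unknown node (sum of currents leaving = 0; resistances in Ω):
  Node 0: (V_0 - V_1)/51 + (V_0 - V_3)/13000 - 1 = 0
  Node 1: (V_1 - V_0)/51 + (V_1 - 0)/47 + (V_1 - V_3)/240 = 0
  Node 3: (V_3 - V_0)/13000 + (V_3 - V_1)/240 + (V_3 - 0)/20 = 0
Collecting terms (coefficients in siemens):
  0.01968·V_0 - 0.01961·V_1 - 0.00007692·V_3 = 1
  0.04505·V_1 - 0.01961·V_0 - 0.004167·V_3 = 0
  0.05424·V_3 - 0.00007692·V_0 - 0.004167·V_1 = 0
Solving these 3 simultaneous equations (Gaussian elimination) gives:
  V_0 = 90.22 V, V_1 = 39.56 V, V_3 = 3.167 V
R_eq = V_0 / 1 A = 90.22 Ω

Final answer: 90.22 Ω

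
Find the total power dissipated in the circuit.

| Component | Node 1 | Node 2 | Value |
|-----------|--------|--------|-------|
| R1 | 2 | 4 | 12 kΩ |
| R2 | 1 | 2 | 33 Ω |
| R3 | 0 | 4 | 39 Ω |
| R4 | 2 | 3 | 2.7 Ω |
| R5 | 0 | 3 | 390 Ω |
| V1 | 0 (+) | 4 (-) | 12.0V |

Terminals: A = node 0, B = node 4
Nodal analysis, taking node 4 as the 0 V reference.
Source V1 fixes V_0 = 12 V.
KCL at each unknown node (sum of currents leaving = 0; resistances in Ω):
  Node 1: (V_1 - V_2)/33 = 0
  Node 2: (V_2 - 0)/12000 + (V_2 - V_1)/33 + (V_2 - V_3)/2.7 = 0
  Node 3: (V_3 - V_2)/2.7 + (V_3 - 12)/390 = 0
Collecting terms (coefficients in siemens):
  0.0303·V_1 - 0.0303·V_2 = 0
  0.4008·V_2 - 0.0303·V_1 - 0.3704·V_3 = 0
  0.3729·V_3 - 0.3704·V_2 = 0.03077
Solving these 3 simultaneous equations (Gaussian elimination) gives:
  V_1 = 11.62 V, V_2 = 11.62 V, V_3 = 11.62 V
Power in each resistor, P = (ΔV)²/R:
  P_R1 = (11.62 - 0)²/12000 = 0.01125 W
  P_R2 = (11.62 - 11.62)²/33 = 0 W
  P_R3 = (12 - 0)²/39 = 3.692 W
  P_R4 = (11.62 - 11.62)²/2.7 = 0.000002532 W
  P_R5 = (12 - 11.62)²/390 = 0.0003657 W
P_total = P_R1 + P_R2 + P_R3 + P_R4 + P_R5 = 3.704 W

Final answer: 3.704 W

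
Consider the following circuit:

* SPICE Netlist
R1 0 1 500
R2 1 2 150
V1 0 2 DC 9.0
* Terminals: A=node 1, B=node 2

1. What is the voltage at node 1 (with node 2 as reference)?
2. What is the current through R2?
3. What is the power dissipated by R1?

Nodal analysis, taking node 2 as the 0 V reference.
Source V1 fixes V_0 = 9 V.
KCL at each unknown node (sum of currents leaving = 0; resistances in Ω):
  Node 1: (V_1 - 9)/500 + (V_1 - 0)/150 = 0
Collecting terms: 0.008667 × V_1 = 0.018  =>  V_1 = 2.077 V
Part 1:
  Read off the nodal solution: V_1 = 2.077 V
Part 2:
  I_R2 = (V_1 - V_2)/R2 = (2.077 - 0)/150 = 0.01385 A
  Magnitude: I_R2 = 0.01385 A
Part 3:
  I_R1 = (V_0 - V_1)/R1 = (9 - 2.077)/500 = 0.01385 A
  P_R1 = I_R1² × R1 = (0.01385)² × 500 = 0.09586 W

Final answers:
1. V_1 = 2.077 V
2. I_R2 = 0.01385 A
3. P_R1 = 0.09586 W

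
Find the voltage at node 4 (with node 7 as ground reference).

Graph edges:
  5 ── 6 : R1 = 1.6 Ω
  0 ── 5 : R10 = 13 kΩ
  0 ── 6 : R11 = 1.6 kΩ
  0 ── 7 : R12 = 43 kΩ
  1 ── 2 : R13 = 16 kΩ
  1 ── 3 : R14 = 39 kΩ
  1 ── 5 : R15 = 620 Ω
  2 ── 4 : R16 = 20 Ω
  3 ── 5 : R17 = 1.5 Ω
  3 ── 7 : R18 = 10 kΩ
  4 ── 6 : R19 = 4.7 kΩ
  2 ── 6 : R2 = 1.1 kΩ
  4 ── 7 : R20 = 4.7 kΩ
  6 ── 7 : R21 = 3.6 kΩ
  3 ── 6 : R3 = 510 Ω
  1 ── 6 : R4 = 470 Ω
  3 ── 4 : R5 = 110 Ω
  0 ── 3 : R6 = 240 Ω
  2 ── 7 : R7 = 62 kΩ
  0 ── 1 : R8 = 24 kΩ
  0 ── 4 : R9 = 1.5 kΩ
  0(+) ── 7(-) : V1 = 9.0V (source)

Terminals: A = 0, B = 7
Nodal analysis, taking node 7 as the 0 V reference.
Source V1 fixes V_0 = 9 V.
KCL at each unknown node (sum of currents leaving = 0; resistances in Ω):
  Node 1: (V_1 - V_6)/470 + (V_1 - 9)/24000 + (V_1 - V_2)/16000 + (V_1 - V_3)/39000 + (V_1 - V_5)/620 = 0
  Node 2: (V_2 - V_6)/1100 + (V_2 - 0)/62000 + (V_2 - V_1)/16000 + (V_2 - V_4)/20 = 0
  Node 3: (V_3 - V_6)/510 + (V_3 - V_4)/110 + (V_3 - 9)/240 + (V_3 - V_1)/39000 + (V_3 - V_5)/1.5 + (V_3 - 0)/10000 = 0
  Node 4: (V_4 - V_3)/110 + (V_4 - 9)/1500 + (V_4 - V_2)/20 + (V_4 - V_6)/4700 + (V_4 - 0)/4700 = 0
  Node 5: (V_5 - V_6)/1.6 + (V_5 - 9)/13000 + (V_5 - V_1)/620 + (V_5 - V_3)/1.5 = 0
  Node 6: (V_6 - V_5)/1.6 + (V_6 - V_2)/1100 + (V_6 - V_3)/510 + (V_6 - V_1)/470 + (V_6 - 9)/1600 + (V_6 - V_4)/4700 + (V_6 - 0)/3600 = 0
Collecting terms (coefficients in siemens):
  0.00387·V_1 - 0.0000625·V_2 - 0.00002564·V_3 - 0.001613·V_5 - 0.002128·V_6 = 0.000375
  0.05099·V_2 - 0.0000625·V_1 - 0.05·V_4 - 0.0009091·V_6 = 0
  0.682·V_3 - 0.00002564·V_1 - 0.009091·V_4 - 0.6667·V_5 - 0.001961·V_6 = 0.0375
  0.06018·V_4 - 0.05·V_2 - 0.009091·V_3 - 0.0002128·V_6 = 0.006
  1.293·V_5 - 0.001613·V_1 - 0.6667·V_3 - 0.625·V_6 = 0.0006923
  0.6311·V_6 - 0.002128·V_1 - 0.0009091·V_2 - 0.001961·V_3 - 0.0002128·V_4 - 0.625·V_5 = 0.005625
Solving these 6 simultaneous equations (Gaussian elimination) gives:
  V_1 = 8.138 V, V_2 = 8.019 V, V_3 = 8.135 V, V_4 = 8.019 V
  V_5 = 8.132 V, V_6 = 8.129 V
The requested potential is V_4 = 8.019 V.

Final answer: V_4 = 8.019 V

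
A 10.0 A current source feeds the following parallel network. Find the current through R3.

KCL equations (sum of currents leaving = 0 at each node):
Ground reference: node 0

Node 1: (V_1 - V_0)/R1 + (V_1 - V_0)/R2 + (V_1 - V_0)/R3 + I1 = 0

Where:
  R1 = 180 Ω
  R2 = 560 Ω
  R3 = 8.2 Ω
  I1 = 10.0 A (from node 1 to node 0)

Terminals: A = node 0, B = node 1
All resistors sit directly between nodes 0 and 1, so they are in parallel and share one voltage V; the full source current 10 A splits among them.
1/R_par = 1/180 + 1/560 + 1/8.2 = 0.1293 S  =>  R_par = 7.734 Ω
V = I × R_par = 10 × 7.734 = 77.34 V
I_R3 = V/R3 = 77.34/8.2 = 9.432 A

Final answer: 9.432 A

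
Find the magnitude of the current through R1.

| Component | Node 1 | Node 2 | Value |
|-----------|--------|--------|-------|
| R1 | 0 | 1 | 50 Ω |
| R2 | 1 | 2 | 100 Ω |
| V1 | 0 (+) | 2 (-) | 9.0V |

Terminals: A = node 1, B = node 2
Nodal analysis, taking node 2 as the 0 V reference.
Source V1 fixes V_0 = 9 V.
KCL at each unknown node (sum of currents leaving = 0; resistances in Ω):
  Node 1: (V_1 - 9)/50 + (V_1 - 0)/100 = 0
Collecting terms: 0.03 × V_1 = 0.18  =>  V_1 = 6 V
I_R1 = (V_0 - V_1)/R1 = (9 - 6)/50 = 0.06 A
|I_R1| = 0.06 A

Final answer: |I_R1| = 0.06 A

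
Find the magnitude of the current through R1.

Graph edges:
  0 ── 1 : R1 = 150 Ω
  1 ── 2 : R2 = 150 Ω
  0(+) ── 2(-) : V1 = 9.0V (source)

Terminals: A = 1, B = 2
Nodal analysis, taking node 2 as the 0 V reference.
Source V1 fixes V_0 = 9 V.
KCL at each unknown node (sum of currents leaving = 0; resistances in Ω):
  Node 1: (V_1 - 9)/150 + (V_1 - 0)/150 = 0
Collecting terms: 0.01333 × V_1 = 0.06  =>  V_1 = 4.5 V
I_R1 = (V_0 - V_1)/R1 = (9 - 4.5)/150 = 0.03 A
|I_R1| = 0.03 A

Final answer: |I_R1| = 0.03 A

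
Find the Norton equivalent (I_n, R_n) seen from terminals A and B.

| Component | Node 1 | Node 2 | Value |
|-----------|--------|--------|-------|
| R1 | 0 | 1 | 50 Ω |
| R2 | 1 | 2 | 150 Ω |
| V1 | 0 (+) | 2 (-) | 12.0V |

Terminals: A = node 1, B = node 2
Find the Thévenin equivalent first; then I_n = V_th/R_th and R_n = R_th.
Step 1 — V_th is the open-circuit voltage V_A - V_B (nothing connected across the terminals).
Nodal analysis, taking node 2 as the 0 V reference.
Source V1 fixes V_0 = 12 V.
KCL at each unknown node (sum of currents leaving = 0; resistances in Ω):
  Node 1: (V_1 - 12)/50 + (V_1 - 0)/150 = 0
Collecting terms: 0.02667 × V_1 = 0.24  =>  V_1 = 9 V
V_th = V_1 - V_2 = 9 - 0 = 9 V
Step 2 — R_th: zero the source — replace V1 by a short circuit (node 2 merges into node 0) — and find the resistance seen between A (node 1) and B (node 0).
Reduce the network between node 1 (A) and node 0 (B) by series/parallel combination:
  Rp1 = R1 ‖ R2 (parallel, both between nodes 0 and 1) = 1/(1/50 + 1/150) = 37.5 Ω
R_th = 37.5 Ω
I_n = V_th/R_th = 9/37.5 = 0.24 A, and R_n = R_th = 37.5 Ω

Final answer: I_n = 0.24 A, R_n = 37.5 Ω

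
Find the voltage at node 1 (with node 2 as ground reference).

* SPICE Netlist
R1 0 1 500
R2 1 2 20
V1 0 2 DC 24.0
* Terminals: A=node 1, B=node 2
Nodal analysis, taking node 2 as the 0 V reference.
Source V1 fixes V_0 = 24 V.
KCL at each unknown node (sum of currents leaving = 0; resistances in Ω):
  Node 1: (V_1 - 24)/500 + (V_1 - 0)/20 = 0
Collecting terms: 0.052 × V_1 = 0.048  =>  V_1 = 0.9231 V
The requested potential is V_1 = 0.9231 V.

Final answer: V_1 = 0.9231 V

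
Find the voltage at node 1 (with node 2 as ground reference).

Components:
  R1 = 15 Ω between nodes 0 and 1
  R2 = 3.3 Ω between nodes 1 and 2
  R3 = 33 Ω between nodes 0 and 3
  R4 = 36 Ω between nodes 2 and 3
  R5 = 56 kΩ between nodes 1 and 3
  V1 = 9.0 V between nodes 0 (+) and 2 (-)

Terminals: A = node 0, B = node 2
Nodal analysis, taking node 2 as the 0 V reference.
Source V1 fixes V_0 = 9 V.
KCL at each unknown node (sum of currents leaving = 0; resistances in Ω):
  Node 1: (V_1 - 9)/15 + (V_1 - 0)/3.3 + (V_1 - V_3)/56000 = 0
  Node 3: (V_3 - 9)/33 + (V_3 - 0)/36 + (V_3 - V_1)/56000 = 0
Collecting terms (coefficients in siemens):
  0.3697·V_1 - 0.00001786·V_3 = 0.6
  0.0581·V_3 - 0.00001786·V_1 = 0.2727
Determinant D = (0.3697)(0.0581) - (-0.00001786)(-0.00001786) = 0.02148
V_1 = [(0.6)(0.0581) - (-0.00001786)(0.2727)]/D = 1.623 V
V_3 = [(0.3697)(0.2727) - (0.6)(-0.00001786)]/D = 4.695 V
The requested potential is V_1 = 1.623 V.

Final answer: V_1 = 1.623 V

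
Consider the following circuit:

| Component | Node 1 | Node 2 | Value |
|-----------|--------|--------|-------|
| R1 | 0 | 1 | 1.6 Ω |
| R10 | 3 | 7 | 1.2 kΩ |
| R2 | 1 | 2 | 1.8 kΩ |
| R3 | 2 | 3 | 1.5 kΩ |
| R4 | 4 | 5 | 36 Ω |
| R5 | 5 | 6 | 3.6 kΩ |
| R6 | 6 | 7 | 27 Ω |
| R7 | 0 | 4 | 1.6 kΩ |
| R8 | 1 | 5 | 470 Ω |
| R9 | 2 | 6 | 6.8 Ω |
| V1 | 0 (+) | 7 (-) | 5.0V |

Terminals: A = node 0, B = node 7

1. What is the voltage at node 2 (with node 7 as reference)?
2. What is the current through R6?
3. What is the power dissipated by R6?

Nodal analysis, taking node 7 as the 0 V reference.
Source V1 fixes V_0 = 5 V.
KCL at each unknown node (sum of currents leaving = 0; resistances in Ω):
  Node 1: (V_1 - 5)/1.6 + (V_1 - V_2)/1800 + (V_1 - V_5)/470 = 0
  Node 2: (V_2 - V_1)/1800 + (V_2 - V_3)/1500 + (V_2 - V_6)/6.8 = 0
  Node 3: (V_3 - V_2)/1500 + (V_3 - 0)/1200 = 0
  Node 4: (V_4 - V_5)/36 + (V_4 - 5)/1600 = 0
  Node 5: (V_5 - V_4)/36 + (V_5 - V_6)/3600 + (V_5 - V_1)/470 = 0
  Node 6: (V_6 - V_5)/3600 + (V_6 - 0)/27 + (V_6 - V_2)/6.8 = 0
Collecting terms (coefficients in siemens):
  0.6277·V_1 - 0.0005556·V_2 - 0.002128·V_5 = 3.125
  0.1483·V_2 - 0.0005556·V_1 - 0.0006667·V_3 - 0.1471·V_6 = 0
  0.0015·V_3 - 0.0006667·V_2 = 0
  0.0284·V_4 - 0.02778·V_5 = 0.003125
  0.03018·V_5 - 0.002128·V_1 - 0.02778·V_4 - 0.0002778·V_6 = 0
  0.1844·V_6 - 0.1471·V_2 - 0.0002778·V_5 = 0
Solving these 6 simultaneous equations (Gaussian elimination) gives:
  V_1 = 4.994 V, V_2 = 0.1232 V, V_3 = 0.05477 V, V_4 = 4.555 V
  V_5 = 4.545 V, V_6 = 0.1051 V
Part 1:
  Read off the nodal solution: V_2 = 0.1232 V
Part 2:
  I_R6 = (V_6 - V_7)/R6 = (0.1051 - 0)/27 = 0.003894 A
  Magnitude: I_R6 = 0.003894 A
Part 3:
  I_R6 = (V_6 - V_7)/R6 = (0.1051 - 0)/27 = 0.003894 A
  P_R6 = I_R6² × R6 = (0.003894)² × 27 = 0.0004094 W

Final answers:
1. V_2 = 0.1232 V
2. I_R6 = 0.003894 A
3. P_R6 = 0.0004094 W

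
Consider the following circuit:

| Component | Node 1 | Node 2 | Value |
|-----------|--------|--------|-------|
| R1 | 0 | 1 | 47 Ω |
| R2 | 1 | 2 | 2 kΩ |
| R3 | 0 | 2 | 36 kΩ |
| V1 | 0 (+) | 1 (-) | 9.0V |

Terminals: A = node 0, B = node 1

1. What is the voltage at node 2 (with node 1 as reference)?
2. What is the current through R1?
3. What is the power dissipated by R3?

Nodal analysis, taking node 1 as the 0 V reference.
Source V1 fixes V_0 = 9 V.
KCL at each unknown node (sum of currents leaving = 0; resistances in Ω):
  Node 2: (V_2 - 0)/2000 + (V_2 - 9)/36000 = 0
Collecting terms: 0.0005278 × V_2 = 0.00025  =>  V_2 = 0.4737 V
Part 1:
  Read off the nodal solution: V_2 = 0.4737 V
Part 2:
  I_R1 = (V_0 - V_1)/R1 = (9 - 0)/47 = 0.1915 A
  Magnitude: I_R1 = 0.1915 A
Part 3:
  I_R3 = (V_0 - V_2)/R3 = (9 - 0.4737)/36000 = 0.0002368 A
  P_R3 = I_R3² × R3 = (0.0002368)² × 36000 = 0.002019 W

Final answers:
1. V_2 = 0.4737 V
2. I_R1 = 0.1915 A
3. P_R3 = 0.002019 W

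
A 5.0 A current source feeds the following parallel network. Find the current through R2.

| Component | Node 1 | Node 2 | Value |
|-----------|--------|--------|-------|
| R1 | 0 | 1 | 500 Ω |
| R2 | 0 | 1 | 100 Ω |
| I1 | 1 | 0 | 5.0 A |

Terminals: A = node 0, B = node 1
All resistors sit directly between nodes 0 and 1, so they are in parallel and share one voltage V; the full source current 5 A splits among them.
1/R_par = 1/500 + 1/100 = 0.012 S  =>  R_par = 83.33 Ω
V = I × R_par = 5 × 83.33 = 416.7 V
I_R2 = V/R2 = 416.7/100 = 4.167 A

Final answer: 4.167 A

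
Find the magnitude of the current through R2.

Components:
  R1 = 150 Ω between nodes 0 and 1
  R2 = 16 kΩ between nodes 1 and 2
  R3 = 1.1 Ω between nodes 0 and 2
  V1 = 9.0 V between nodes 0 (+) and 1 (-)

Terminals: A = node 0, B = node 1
Nodal analysis, taking node 1 as the 0 V reference.
Source V1 fixes V_0 = 9 V.
KCL at each unknown node (sum of currents leaving = 0; resistances in Ω):
  Node 2: (V_2 - 0)/16000 + (V_2 - 9)/1.1 = 0
Collecting terms: 0.9092 × V_2 = 8.182  =>  V_2 = 8.999 V
I_R2 = (V_1 - V_2)/R2 = (0 - 8.999)/16000 = -0.0005625 A
|I_R2| = 0.0005625 A

Final answer: |I_R2| = 0.0005625 A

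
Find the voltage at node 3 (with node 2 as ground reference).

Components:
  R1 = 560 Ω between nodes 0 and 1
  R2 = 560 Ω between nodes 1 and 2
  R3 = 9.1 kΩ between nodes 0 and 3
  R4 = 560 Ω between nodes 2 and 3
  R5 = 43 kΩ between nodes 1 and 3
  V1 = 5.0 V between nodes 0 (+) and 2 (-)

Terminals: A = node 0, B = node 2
Nodal analysis, taking node 2 as the 0 V reference.
Source V1 fixes V_0 = 5 V.
KCL at each unknown node (sum of currents leaving = 0; resistances in Ω):
  Node 1: (V_1 - 5)/560 + (V_1 - 0)/560 + (V_1 - V_3)/43000 = 0
  Node 3: (V_3 - 5)/9100 + (V_3 - 0)/560 + (V_3 - V_1)/43000 = 0
Collecting terms (coefficients in siemens):
  0.003595·V_1 - 0.00002326·V_3 = 0.008929
  0.001919·V_3 - 0.00002326·V_1 = 0.0005495
Determinant D = (0.003595)(0.001919) - (-0.00002326)(-0.00002326) = 0.000006897
V_1 = [(0.008929)(0.001919) - (-0.00002326)(0.0005495)]/D = 2.486 V
V_3 = [(0.003595)(0.0005495) - (0.008929)(-0.00002326)]/D = 0.3165 V
The requested potential is V_3 = 0.3165 V.

Final answer: V_3 = 0.3165 V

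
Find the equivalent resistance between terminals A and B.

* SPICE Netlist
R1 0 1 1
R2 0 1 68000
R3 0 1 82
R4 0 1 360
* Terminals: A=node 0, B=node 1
Reduce the network between node 0 (A) and node 1 (B) by series/parallel combination:
  Rp1 = R1 ‖ R2 ‖ R3 ‖ R4 (parallel, all between nodes 0 and 1) = 1/(1/1 + 1/68000 + 1/82 + 1/360) = 0.9852 Ω
R_eq = 0.9852 Ω

Final answer: 0.9852 Ω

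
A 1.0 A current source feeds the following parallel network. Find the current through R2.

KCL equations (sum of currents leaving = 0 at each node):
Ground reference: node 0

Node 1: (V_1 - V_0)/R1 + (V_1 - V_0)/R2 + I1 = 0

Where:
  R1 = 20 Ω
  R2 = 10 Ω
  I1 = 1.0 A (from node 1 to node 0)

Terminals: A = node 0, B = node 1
All resistors sit directly between nodes 0 and 1, so they are in parallel and share one voltage V; the full source current 1 A splits among them.
1/R_par = 1/20 + 1/10 = 0.15 S  =>  R_par = 6.667 Ω
V = I × R_par = 1 × 6.667 = 6.667 V
I_R2 = V/R2 = 6.667/10 = 0.6667 A

Final answer: 0.6667 A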